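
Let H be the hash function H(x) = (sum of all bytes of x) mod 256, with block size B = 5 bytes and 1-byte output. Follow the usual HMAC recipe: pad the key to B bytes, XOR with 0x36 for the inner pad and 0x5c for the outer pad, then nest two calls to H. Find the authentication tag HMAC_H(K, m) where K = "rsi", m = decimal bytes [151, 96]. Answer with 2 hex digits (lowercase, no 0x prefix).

95

Key "rsi" = 72 73 69 is 3 bytes ≤ B = 5; zero-pad to 5 bytes: K' = 72 73 69 00 00.
K' ⊕ ipad = 44 45 5f 36 36.  K' ⊕ opad = 2e 2f 35 5c 5c.
Inner input = (K'⊕ipad) ∥ m = 44 45 5f 36 36 ∥ 97 60.
Inner hash: sum = 68+69+95+54+54+151+96 = 587; mod 256 = 75 → 4b.
Outer input = (K'⊕opad) ∥ inner = 2e 2f 35 5c 5c ∥ 4b.
Outer hash (tag): sum = 46+47+53+92+92+75 = 405; mod 256 = 149 → 95.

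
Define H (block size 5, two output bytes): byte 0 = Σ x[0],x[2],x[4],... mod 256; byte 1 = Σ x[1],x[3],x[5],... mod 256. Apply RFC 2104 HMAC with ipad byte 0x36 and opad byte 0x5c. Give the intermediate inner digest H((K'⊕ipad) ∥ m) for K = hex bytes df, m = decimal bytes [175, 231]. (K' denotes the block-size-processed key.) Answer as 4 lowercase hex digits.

Key hex bytes df is 1 byte ≤ B = 5; zero-pad to 5 bytes: K' = df 00 00 00 00.
K' ⊕ ipad = e9 36 36 36 36.
Inner input = e9 36 36 36 36 ∥ af e7.
Inner hash: even-index sum = 572 mod 256 = 60; odd-index sum = 283 mod 256 = 27 → 3c 1b.

3c1b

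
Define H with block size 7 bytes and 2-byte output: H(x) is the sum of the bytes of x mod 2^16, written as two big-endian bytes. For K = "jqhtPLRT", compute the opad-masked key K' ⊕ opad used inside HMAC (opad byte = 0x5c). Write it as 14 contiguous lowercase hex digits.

Key "jqhtPLRT" = 6a 71 68 74 50 4c 52 54 is 8 bytes > B = 7, so hash it first: H(key) = 02 f9, then zero-pad to 7 bytes: K' = 02 f9 00 00 00 00 00.
XOR each byte with 0x5c: 02⊕5c=5e, f9⊕5c=a5, 00⊕5c=5c, 00⊕5c=5c, 00⊕5c=5c, 00⊕5c=5c, 00⊕5c=5c.

5ea55c5c5c5c5c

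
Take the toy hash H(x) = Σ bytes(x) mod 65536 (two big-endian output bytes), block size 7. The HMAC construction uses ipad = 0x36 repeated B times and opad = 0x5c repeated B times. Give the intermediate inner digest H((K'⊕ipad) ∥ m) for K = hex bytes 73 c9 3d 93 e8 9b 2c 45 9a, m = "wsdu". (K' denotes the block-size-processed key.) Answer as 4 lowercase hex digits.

03af

Key hex bytes 73 c9 3d 93 e8 9b 2c 45 9a is 9 bytes > B = 7, so hash it first: H(key) = 04 9a, then zero-pad to 7 bytes: K' = 04 9a 00 00 00 00 00.
K' ⊕ ipad = 32 ac 36 36 36 36 36.
Inner input = 32 ac 36 36 36 36 36 ∥ 77 73 64 75.
Inner hash: sum = 50+172+54+54+54+54+54+119+115+100+117 = 943 → 03 af.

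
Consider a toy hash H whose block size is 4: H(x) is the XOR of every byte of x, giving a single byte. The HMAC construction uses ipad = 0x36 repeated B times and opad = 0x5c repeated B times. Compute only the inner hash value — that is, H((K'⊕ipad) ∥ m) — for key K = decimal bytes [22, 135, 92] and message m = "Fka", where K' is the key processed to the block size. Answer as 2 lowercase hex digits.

Key decimal bytes [22, 135, 92] = 16 87 5c is 3 bytes ≤ B = 4; zero-pad to 4 bytes: K' = 16 87 5c 00.
K' ⊕ ipad = 20 b1 6a 36.
Inner input = 20 b1 6a 36 ∥ 46 6b 61.
Inner hash: XOR 20⊕b1⊕6a⊕36⊕46⊕6b⊕61 = 81.

81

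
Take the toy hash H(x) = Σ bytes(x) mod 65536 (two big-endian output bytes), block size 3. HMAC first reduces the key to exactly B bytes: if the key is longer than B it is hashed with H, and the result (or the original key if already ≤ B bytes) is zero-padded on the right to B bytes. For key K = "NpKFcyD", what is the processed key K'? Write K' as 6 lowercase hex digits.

|K| = 7 > B = 3, so first hash the key.
H(K): sum = 78+112+75+70+99+121+68 = 623 → 02 6f.
Zero-pad H(K) = 02 6f to 3 bytes: K' = 02 6f 00.

026f00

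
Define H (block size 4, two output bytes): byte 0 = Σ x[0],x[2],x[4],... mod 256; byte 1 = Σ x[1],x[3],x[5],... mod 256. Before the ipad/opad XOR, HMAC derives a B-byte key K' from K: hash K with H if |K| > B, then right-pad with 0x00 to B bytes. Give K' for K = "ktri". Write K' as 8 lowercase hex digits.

Key "ktri" = 6b 74 72 69 is exactly B = 4 bytes: K' = 6b 74 72 69.

6b747269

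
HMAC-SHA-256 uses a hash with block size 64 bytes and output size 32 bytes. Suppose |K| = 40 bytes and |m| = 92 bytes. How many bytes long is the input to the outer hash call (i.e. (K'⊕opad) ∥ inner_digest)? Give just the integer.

96

Key is 40 ≤ 64 bytes, zero-padded: |K'| = 64.
Outer input = (K'⊕opad) ∥ H(inner) → 64 + 32 = 96 bytes.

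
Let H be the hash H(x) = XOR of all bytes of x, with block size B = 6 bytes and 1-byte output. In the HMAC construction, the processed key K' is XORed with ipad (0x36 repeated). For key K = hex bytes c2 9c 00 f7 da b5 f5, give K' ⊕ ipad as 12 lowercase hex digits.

053636363636

Key hex bytes c2 9c 00 f7 da b5 f5 is 7 bytes > B = 6, so hash it first: H(key) = 33, then zero-pad to 6 bytes: K' = 33 00 00 00 00 00.
XOR each byte with 0x36: 33⊕36=05, 00⊕36=36, 00⊕36=36, 00⊕36=36, 00⊕36=36, 00⊕36=36.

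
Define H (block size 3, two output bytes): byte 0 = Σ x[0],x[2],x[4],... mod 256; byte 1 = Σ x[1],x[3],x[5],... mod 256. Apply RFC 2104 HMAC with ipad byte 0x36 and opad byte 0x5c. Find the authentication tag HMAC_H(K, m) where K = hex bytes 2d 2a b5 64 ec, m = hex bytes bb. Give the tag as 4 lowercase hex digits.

6100

Key hex bytes 2d 2a b5 64 ec is 5 bytes > B = 3, so hash it first: H(key) = ce 8e, then zero-pad to 3 bytes: K' = ce 8e 00.
K' ⊕ ipad = f8 b8 36.  K' ⊕ opad = 92 d2 5c.
Inner input = (K'⊕ipad) ∥ m = f8 b8 36 ∥ bb.
Inner hash: even-index sum = 302 mod 256 = 46; odd-index sum = 371 mod 256 = 115 → 2e 73.
Outer input = (K'⊕opad) ∥ inner = 92 d2 5c ∥ 2e 73.
Outer hash (tag): even-index sum = 353 mod 256 = 97; odd-index sum = 256 mod 256 = 0 → 61 00.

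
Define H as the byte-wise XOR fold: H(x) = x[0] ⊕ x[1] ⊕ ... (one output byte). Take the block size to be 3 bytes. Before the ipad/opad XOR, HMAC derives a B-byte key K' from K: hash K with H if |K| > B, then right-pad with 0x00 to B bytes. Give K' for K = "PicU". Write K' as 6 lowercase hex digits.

|K| = 4 > B = 3, so first hash the key.
H(K): XOR 50⊕69⊕63⊕55 = 0f.
Zero-pad H(K) = 0f to 3 bytes: K' = 0f 00 00.

0f0000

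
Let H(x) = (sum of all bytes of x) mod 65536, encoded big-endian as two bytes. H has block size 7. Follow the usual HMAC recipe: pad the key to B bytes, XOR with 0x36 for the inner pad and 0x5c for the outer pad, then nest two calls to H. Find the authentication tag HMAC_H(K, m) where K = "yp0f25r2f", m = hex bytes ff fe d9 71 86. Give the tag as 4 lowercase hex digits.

03b0

Key "yp0f25r2f" = 79 70 30 66 32 35 72 32 66 is 9 bytes > B = 7, so hash it first: H(key) = 02 f0, then zero-pad to 7 bytes: K' = 02 f0 00 00 00 00 00.
K' ⊕ ipad = 34 c6 36 36 36 36 36.  K' ⊕ opad = 5e ac 5c 5c 5c 5c 5c.
Inner input = (K'⊕ipad) ∥ m = 34 c6 36 36 36 36 36 ∥ ff fe d9 71 86.
Inner hash: sum = 52+198+54+54+54+54+54+255+254+217+113+134 = 1493 → 05 d5.
Outer input = (K'⊕opad) ∥ inner = 5e ac 5c 5c 5c 5c 5c ∥ 05 d5.
Outer hash (tag): sum = 94+172+92+92+92+92+92+5+213 = 944 → 03 b0.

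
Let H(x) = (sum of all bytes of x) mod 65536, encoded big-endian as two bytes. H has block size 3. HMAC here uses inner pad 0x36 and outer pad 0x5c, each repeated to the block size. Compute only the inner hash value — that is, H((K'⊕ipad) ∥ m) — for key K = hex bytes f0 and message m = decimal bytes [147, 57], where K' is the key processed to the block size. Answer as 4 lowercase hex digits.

01fe

Key hex bytes f0 is 1 byte ≤ B = 3; zero-pad to 3 bytes: K' = f0 00 00.
K' ⊕ ipad = c6 36 36.
Inner input = c6 36 36 ∥ 93 39.
Inner hash: sum = 198+54+54+147+57 = 510 → 01 fe.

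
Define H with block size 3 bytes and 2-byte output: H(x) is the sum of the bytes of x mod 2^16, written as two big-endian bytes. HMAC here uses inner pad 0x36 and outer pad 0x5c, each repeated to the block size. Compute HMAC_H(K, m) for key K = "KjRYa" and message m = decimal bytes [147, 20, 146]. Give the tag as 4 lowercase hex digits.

Key "KjRYa" = 4b 6a 52 59 61 is 5 bytes > B = 3, so hash it first: H(key) = 01 c1, then zero-pad to 3 bytes: K' = 01 c1 00.
K' ⊕ ipad = 37 f7 36.  K' ⊕ opad = 5d 9d 5c.
Inner input = (K'⊕ipad) ∥ m = 37 f7 36 ∥ 93 14 92.
Inner hash: sum = 55+247+54+147+20+146 = 669 → 02 9d.
Outer input = (K'⊕opad) ∥ inner = 5d 9d 5c ∥ 02 9d.
Outer hash (tag): sum = 93+157+92+2+157 = 501 → 01 f5.

01f5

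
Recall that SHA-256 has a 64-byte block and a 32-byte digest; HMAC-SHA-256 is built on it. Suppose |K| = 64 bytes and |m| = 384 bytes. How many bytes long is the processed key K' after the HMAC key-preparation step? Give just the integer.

Key is 64 ≤ 64 bytes, zero-padded: |K'| = 64.

64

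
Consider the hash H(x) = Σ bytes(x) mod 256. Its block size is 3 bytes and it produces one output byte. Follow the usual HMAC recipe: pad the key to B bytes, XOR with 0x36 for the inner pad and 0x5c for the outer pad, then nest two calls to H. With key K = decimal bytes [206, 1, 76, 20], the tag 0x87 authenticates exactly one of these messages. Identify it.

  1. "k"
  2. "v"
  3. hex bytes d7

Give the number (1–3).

3

Key decimal bytes [206, 1, 76, 20] = ce 01 4c 14 is 4 bytes > B = 3, so hash it first: H(key) = 2f, then zero-pad to 3 bytes: K' = 2f 00 00.
K' ⊕ ipad = 19 36 36; K' ⊕ opad = 73 5c 5c.
m1: inner = H(19 36 36 6b) = f0; tag = H(73 5c 5c f0) = 1b
m2: inner = H(19 36 36 76) = fb; tag = H(73 5c 5c fb) = 26
m3: inner = H(19 36 36 d7) = 5c; tag = H(73 5c 5c 5c) = 87 ← matches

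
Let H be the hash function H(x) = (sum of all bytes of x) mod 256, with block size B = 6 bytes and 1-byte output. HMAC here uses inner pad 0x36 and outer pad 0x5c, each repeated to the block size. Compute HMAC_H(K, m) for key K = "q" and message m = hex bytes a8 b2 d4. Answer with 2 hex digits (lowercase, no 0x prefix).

Key "q" = 71 is 1 byte ≤ B = 6; zero-pad to 6 bytes: K' = 71 00 00 00 00 00.
K' ⊕ ipad = 47 36 36 36 36 36.  K' ⊕ opad = 2d 5c 5c 5c 5c 5c.
Inner input = (K'⊕ipad) ∥ m = 47 36 36 36 36 36 ∥ a8 b2 d4.
Inner hash: sum = 71+54+54+54+54+54+168+178+212 = 899; mod 256 = 131 → 83.
Outer input = (K'⊕opad) ∥ inner = 2d 5c 5c 5c 5c 5c ∥ 83.
Outer hash (tag): sum = 45+92+92+92+92+92+131 = 636; mod 256 = 124 → 7c.

7c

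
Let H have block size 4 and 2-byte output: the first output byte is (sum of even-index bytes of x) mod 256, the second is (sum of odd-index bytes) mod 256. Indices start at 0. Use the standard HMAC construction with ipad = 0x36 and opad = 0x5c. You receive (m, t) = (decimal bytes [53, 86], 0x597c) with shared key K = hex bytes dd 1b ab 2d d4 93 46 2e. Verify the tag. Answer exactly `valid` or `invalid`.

valid

Key hex bytes dd 1b ab 2d d4 93 46 2e is 8 bytes > B = 4, so hash it first: H(key) = a2 09, then zero-pad to 4 bytes: K' = a2 09 00 00.
K' ⊕ ipad = 94 3f 36 36; K' ⊕ opad = fe 55 5c 5c.
Inner hash: even-index sum = 255 mod 256 = 255; odd-index sum = 203 mod 256 = 203 → ff cb.
Outer hash (recomputed tag): even-index sum = 601 mod 256 = 89; odd-index sum = 380 mod 256 = 124 → 59 7c.
Recomputed tag = 597c; claimed = 597c → match.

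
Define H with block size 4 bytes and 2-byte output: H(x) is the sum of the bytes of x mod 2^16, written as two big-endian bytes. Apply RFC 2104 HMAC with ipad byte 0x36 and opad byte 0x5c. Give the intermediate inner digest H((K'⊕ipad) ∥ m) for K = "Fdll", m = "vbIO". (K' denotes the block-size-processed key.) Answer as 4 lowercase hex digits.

02e6

Key "Fdll" = 46 64 6c 6c is exactly B = 4 bytes: K' = 46 64 6c 6c.
K' ⊕ ipad = 70 52 5a 5a.
Inner input = 70 52 5a 5a ∥ 76 62 49 4f.
Inner hash: sum = 112+82+90+90+118+98+73+79 = 742 → 02 e6.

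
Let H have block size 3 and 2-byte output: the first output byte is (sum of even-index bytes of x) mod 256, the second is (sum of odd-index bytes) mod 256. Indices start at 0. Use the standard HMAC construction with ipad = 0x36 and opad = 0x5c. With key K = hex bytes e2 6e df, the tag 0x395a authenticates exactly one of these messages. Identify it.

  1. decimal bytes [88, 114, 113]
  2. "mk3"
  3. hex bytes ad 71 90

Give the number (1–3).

2

Key hex bytes e2 6e df is exactly B = 3 bytes: K' = e2 6e df.
K' ⊕ ipad = d4 58 e9; K' ⊕ opad = be 32 83.
m1: inner = H(d4 58 e9 58 72 71) = 2f 21; tag = H(be 32 83 2f 21) = 6261
m2: inner = H(d4 58 e9 6d 6b 33) = 28 f8; tag = H(be 32 83 28 f8) = 395a ← matches
m3: inner = H(d4 58 e9 ad 71 90) = 2e 95; tag = H(be 32 83 2e 95) = d660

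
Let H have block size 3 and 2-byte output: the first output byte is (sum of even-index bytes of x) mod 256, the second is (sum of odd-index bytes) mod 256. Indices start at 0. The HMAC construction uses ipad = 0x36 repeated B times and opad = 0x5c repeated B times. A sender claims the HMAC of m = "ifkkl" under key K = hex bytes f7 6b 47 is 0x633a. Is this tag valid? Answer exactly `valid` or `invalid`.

valid

Key hex bytes f7 6b 47 is exactly B = 3 bytes: K' = f7 6b 47.
K' ⊕ ipad = c1 5d 71; K' ⊕ opad = ab 37 1b.
Inner hash: even-index sum = 515 mod 256 = 3; odd-index sum = 413 mod 256 = 157 → 03 9d.
Outer hash (recomputed tag): even-index sum = 355 mod 256 = 99; odd-index sum = 58 mod 256 = 58 → 63 3a.
Recomputed tag = 633a; claimed = 633a → match.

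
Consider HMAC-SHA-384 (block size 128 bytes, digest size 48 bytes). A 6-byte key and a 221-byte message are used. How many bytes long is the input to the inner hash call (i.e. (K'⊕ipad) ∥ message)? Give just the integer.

Key is 6 ≤ 128 bytes, zero-padded: |K'| = 128.
Inner input = (K'⊕ipad) ∥ m → 128 + 221 = 349 bytes.

349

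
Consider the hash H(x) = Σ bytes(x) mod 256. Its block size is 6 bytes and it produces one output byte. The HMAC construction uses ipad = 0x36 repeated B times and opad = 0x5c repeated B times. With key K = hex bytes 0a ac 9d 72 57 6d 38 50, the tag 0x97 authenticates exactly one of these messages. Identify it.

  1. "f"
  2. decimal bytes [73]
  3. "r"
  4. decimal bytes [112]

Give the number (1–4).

2

Key hex bytes 0a ac 9d 72 57 6d 38 50 is 8 bytes > B = 6, so hash it first: H(key) = 11, then zero-pad to 6 bytes: K' = 11 00 00 00 00 00.
K' ⊕ ipad = 27 36 36 36 36 36; K' ⊕ opad = 4d 5c 5c 5c 5c 5c.
m1: inner = H(27 36 36 36 36 36 66) = 9b; tag = H(4d 5c 5c 5c 5c 5c 9b) = b4
m2: inner = H(27 36 36 36 36 36 49) = 7e; tag = H(4d 5c 5c 5c 5c 5c 7e) = 97 ← matches
m3: inner = H(27 36 36 36 36 36 72) = a7; tag = H(4d 5c 5c 5c 5c 5c a7) = c0
m4: inner = H(27 36 36 36 36 36 70) = a5; tag = H(4d 5c 5c 5c 5c 5c a5) = be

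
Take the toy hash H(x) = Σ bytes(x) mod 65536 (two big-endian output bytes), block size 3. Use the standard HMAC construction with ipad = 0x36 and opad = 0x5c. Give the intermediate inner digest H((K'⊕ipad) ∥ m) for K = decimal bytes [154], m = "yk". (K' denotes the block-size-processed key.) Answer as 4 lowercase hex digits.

01fc

Key decimal bytes [154] = 9a is 1 byte ≤ B = 3; zero-pad to 3 bytes: K' = 9a 00 00.
K' ⊕ ipad = ac 36 36.
Inner input = ac 36 36 ∥ 79 6b.
Inner hash: sum = 172+54+54+121+107 = 508 → 01 fc.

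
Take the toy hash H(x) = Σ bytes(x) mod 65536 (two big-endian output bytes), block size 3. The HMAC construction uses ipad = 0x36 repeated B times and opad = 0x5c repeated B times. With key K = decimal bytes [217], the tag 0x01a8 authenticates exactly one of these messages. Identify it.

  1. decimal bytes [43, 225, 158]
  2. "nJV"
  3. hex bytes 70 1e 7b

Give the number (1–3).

Key decimal bytes [217] = d9 is 1 byte ≤ B = 3; zero-pad to 3 bytes: K' = d9 00 00.
K' ⊕ ipad = ef 36 36; K' ⊕ opad = 85 5c 5c.
m1: inner = H(ef 36 36 2b e1 9e) = 03 05; tag = H(85 5c 5c 03 05) = 0145
m2: inner = H(ef 36 36 6e 4a 56) = 02 69; tag = H(85 5c 5c 02 69) = 01a8 ← matches
m3: inner = H(ef 36 36 70 1e 7b) = 02 64; tag = H(85 5c 5c 02 64) = 01a3

2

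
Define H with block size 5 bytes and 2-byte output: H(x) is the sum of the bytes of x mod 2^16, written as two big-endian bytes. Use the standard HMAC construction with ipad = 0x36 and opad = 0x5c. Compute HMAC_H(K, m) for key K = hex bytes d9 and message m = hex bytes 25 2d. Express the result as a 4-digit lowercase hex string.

0210

Key hex bytes d9 is 1 byte ≤ B = 5; zero-pad to 5 bytes: K' = d9 00 00 00 00.
K' ⊕ ipad = ef 36 36 36 36.  K' ⊕ opad = 85 5c 5c 5c 5c.
Inner input = (K'⊕ipad) ∥ m = ef 36 36 36 36 ∥ 25 2d.
Inner hash: sum = 239+54+54+54+54+37+45 = 537 → 02 19.
Outer input = (K'⊕opad) ∥ inner = 85 5c 5c 5c 5c ∥ 02 19.
Outer hash (tag): sum = 133+92+92+92+92+2+25 = 528 → 02 10.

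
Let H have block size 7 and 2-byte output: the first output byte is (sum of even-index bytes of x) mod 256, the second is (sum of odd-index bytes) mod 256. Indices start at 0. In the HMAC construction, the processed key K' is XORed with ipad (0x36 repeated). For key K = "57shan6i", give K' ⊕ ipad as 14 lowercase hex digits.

Key "57shan6i" = 35 37 73 68 61 6e 36 69 is 8 bytes > B = 7, so hash it first: H(key) = 3f 76, then zero-pad to 7 bytes: K' = 3f 76 00 00 00 00 00.
XOR each byte with 0x36: 3f⊕36=09, 76⊕36=40, 00⊕36=36, 00⊕36=36, 00⊕36=36, 00⊕36=36, 00⊕36=36.

09403636363636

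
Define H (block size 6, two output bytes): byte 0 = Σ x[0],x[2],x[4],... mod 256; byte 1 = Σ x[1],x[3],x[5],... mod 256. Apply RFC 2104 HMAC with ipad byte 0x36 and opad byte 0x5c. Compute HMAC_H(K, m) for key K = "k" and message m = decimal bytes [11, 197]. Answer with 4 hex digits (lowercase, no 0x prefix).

c37b

Key "k" = 6b is 1 byte ≤ B = 6; zero-pad to 6 bytes: K' = 6b 00 00 00 00 00.
K' ⊕ ipad = 5d 36 36 36 36 36.  K' ⊕ opad = 37 5c 5c 5c 5c 5c.
Inner input = (K'⊕ipad) ∥ m = 5d 36 36 36 36 36 ∥ 0b c5.
Inner hash: even-index sum = 212 mod 256 = 212; odd-index sum = 359 mod 256 = 103 → d4 67.
Outer input = (K'⊕opad) ∥ inner = 37 5c 5c 5c 5c 5c ∥ d4 67.
Outer hash (tag): even-index sum = 451 mod 256 = 195; odd-index sum = 379 mod 256 = 123 → c3 7b.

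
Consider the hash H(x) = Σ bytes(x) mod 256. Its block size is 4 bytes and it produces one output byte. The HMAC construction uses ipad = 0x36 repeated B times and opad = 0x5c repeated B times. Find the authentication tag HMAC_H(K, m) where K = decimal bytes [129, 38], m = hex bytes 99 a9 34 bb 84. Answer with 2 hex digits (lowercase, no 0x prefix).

f7

Key decimal bytes [129, 38] = 81 26 is 2 bytes ≤ B = 4; zero-pad to 4 bytes: K' = 81 26 00 00.
K' ⊕ ipad = b7 10 36 36.  K' ⊕ opad = dd 7a 5c 5c.
Inner input = (K'⊕ipad) ∥ m = b7 10 36 36 ∥ 99 a9 34 bb 84.
Inner hash: sum = 183+16+54+54+153+169+52+187+132 = 1000; mod 256 = 232 → e8.
Outer input = (K'⊕opad) ∥ inner = dd 7a 5c 5c ∥ e8.
Outer hash (tag): sum = 221+122+92+92+232 = 759; mod 256 = 247 → f7.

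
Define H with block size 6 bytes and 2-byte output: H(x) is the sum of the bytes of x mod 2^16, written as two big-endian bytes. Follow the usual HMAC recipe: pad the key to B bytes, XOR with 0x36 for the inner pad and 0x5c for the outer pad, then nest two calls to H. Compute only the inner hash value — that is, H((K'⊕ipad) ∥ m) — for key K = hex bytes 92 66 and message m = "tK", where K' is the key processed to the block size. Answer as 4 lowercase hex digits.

Key hex bytes 92 66 is 2 bytes ≤ B = 6; zero-pad to 6 bytes: K' = 92 66 00 00 00 00.
K' ⊕ ipad = a4 50 36 36 36 36.
Inner input = a4 50 36 36 36 36 ∥ 74 4b.
Inner hash: sum = 164+80+54+54+54+54+116+75 = 651 → 02 8b.

028b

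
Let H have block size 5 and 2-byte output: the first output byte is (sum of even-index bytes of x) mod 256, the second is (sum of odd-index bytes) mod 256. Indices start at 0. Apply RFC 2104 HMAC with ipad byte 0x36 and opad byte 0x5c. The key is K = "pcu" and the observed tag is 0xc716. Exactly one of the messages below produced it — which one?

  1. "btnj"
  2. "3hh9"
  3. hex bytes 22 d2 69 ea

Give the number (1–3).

Key "pcu" = 70 63 75 is 3 bytes ≤ B = 5; zero-pad to 5 bytes: K' = 70 63 75 00 00.
K' ⊕ ipad = 46 55 43 36 36; K' ⊕ opad = 2c 3f 29 5c 5c.
m1: inner = H(46 55 43 36 36 62 74 6e 6a) = 9d 5b; tag = H(2c 3f 29 5c 5c 9d 5b) = 0c38
m2: inner = H(46 55 43 36 36 33 68 68 39) = 60 26; tag = H(2c 3f 29 5c 5c 60 26) = d7fb
m3: inner = H(46 55 43 36 36 22 d2 69 ea) = 7b 16; tag = H(2c 3f 29 5c 5c 7b 16) = c716 ← matches

3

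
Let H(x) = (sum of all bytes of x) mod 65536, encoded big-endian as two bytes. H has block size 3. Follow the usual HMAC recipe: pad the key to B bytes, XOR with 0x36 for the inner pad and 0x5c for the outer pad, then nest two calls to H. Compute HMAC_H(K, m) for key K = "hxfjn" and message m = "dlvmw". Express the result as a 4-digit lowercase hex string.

Key "hxfjn" = 68 78 66 6a 6e is 5 bytes > B = 3, so hash it first: H(key) = 02 1e, then zero-pad to 3 bytes: K' = 02 1e 00.
K' ⊕ ipad = 34 28 36.  K' ⊕ opad = 5e 42 5c.
Inner input = (K'⊕ipad) ∥ m = 34 28 36 ∥ 64 6c 76 6d 77.
Inner hash: sum = 52+40+54+100+108+118+109+119 = 700 → 02 bc.
Outer input = (K'⊕opad) ∥ inner = 5e 42 5c ∥ 02 bc.
Outer hash (tag): sum = 94+66+92+2+188 = 442 → 01 ba.

01ba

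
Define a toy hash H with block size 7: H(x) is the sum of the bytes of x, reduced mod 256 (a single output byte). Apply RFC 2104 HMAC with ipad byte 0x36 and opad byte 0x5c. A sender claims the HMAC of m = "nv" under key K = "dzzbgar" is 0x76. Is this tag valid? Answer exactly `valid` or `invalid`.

Key "dzzbgar" = 64 7a 7a 62 67 61 72 is exactly B = 7 bytes: K' = 64 7a 7a 62 67 61 72.
K' ⊕ ipad = 52 4c 4c 54 51 57 44; K' ⊕ opad = 38 26 26 3e 3b 3d 2e.
Inner hash: sum = 82+76+76+84+81+87+68+110+118 = 782; mod 256 = 14 → 0e.
Outer hash (recomputed tag): sum = 56+38+38+62+59+61+46+14 = 374; mod 256 = 118 → 76.
Recomputed tag = 76; claimed = 76 → match.

valid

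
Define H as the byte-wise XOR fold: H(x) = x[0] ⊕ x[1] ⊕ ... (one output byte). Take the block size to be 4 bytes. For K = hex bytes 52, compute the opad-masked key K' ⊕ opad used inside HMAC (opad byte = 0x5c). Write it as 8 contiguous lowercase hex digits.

0e5c5c5c

Key hex bytes 52 is 1 byte ≤ B = 4; zero-pad to 4 bytes: K' = 52 00 00 00.
XOR each byte with 0x5c: 52⊕5c=0e, 00⊕5c=5c, 00⊕5c=5c, 00⊕5c=5c.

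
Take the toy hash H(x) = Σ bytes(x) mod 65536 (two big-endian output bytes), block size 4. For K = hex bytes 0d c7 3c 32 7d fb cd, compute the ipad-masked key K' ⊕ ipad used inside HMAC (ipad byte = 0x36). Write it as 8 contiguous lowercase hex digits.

35b13636

Key hex bytes 0d c7 3c 32 7d fb cd is 7 bytes > B = 4, so hash it first: H(key) = 03 87, then zero-pad to 4 bytes: K' = 03 87 00 00.
XOR each byte with 0x36: 03⊕36=35, 87⊕36=b1, 00⊕36=36, 00⊕36=36.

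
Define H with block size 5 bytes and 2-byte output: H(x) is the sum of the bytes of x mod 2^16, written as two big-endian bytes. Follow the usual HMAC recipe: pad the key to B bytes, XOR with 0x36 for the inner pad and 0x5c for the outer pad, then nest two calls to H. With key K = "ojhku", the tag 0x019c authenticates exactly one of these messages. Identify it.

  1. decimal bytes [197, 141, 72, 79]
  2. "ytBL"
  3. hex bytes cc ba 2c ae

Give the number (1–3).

Key "ojhku" = 6f 6a 68 6b 75 is exactly B = 5 bytes: K' = 6f 6a 68 6b 75.
K' ⊕ ipad = 59 5c 5e 5d 43; K' ⊕ opad = 33 36 34 37 29.
m1: inner = H(59 5c 5e 5d 43 c5 8d 48 4f) = 03 9c; tag = H(33 36 34 37 29 03 9c) = 019c ← matches
m2: inner = H(59 5c 5e 5d 43 79 74 42 4c) = 03 2e; tag = H(33 36 34 37 29 03 2e) = 012e
m3: inner = H(59 5c 5e 5d 43 cc ba 2c ae) = 04 13; tag = H(33 36 34 37 29 04 13) = 0114

1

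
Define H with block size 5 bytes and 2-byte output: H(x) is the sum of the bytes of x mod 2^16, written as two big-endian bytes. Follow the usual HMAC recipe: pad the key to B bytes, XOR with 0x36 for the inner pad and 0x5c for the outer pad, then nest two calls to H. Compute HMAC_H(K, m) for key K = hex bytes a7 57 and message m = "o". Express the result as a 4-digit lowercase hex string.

021f

Key hex bytes a7 57 is 2 bytes ≤ B = 5; zero-pad to 5 bytes: K' = a7 57 00 00 00.
K' ⊕ ipad = 91 61 36 36 36.  K' ⊕ opad = fb 0b 5c 5c 5c.
Inner input = (K'⊕ipad) ∥ m = 91 61 36 36 36 ∥ 6f.
Inner hash: sum = 145+97+54+54+54+111 = 515 → 02 03.
Outer input = (K'⊕opad) ∥ inner = fb 0b 5c 5c 5c ∥ 02 03.
Outer hash (tag): sum = 251+11+92+92+92+2+3 = 543 → 02 1f.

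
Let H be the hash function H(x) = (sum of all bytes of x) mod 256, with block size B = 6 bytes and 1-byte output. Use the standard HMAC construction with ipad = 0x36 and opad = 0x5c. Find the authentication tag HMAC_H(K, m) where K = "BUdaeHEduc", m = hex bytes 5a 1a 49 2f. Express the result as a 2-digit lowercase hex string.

58

Key "BUdaeHEduc" = 42 55 64 61 65 48 45 64 75 63 is 10 bytes > B = 6, so hash it first: H(key) = 8a, then zero-pad to 6 bytes: K' = 8a 00 00 00 00 00.
K' ⊕ ipad = bc 36 36 36 36 36.  K' ⊕ opad = d6 5c 5c 5c 5c 5c.
Inner input = (K'⊕ipad) ∥ m = bc 36 36 36 36 36 ∥ 5a 1a 49 2f.
Inner hash: sum = 188+54+54+54+54+54+90+26+73+47 = 694; mod 256 = 182 → b6.
Outer input = (K'⊕opad) ∥ inner = d6 5c 5c 5c 5c 5c ∥ b6.
Outer hash (tag): sum = 214+92+92+92+92+92+182 = 856; mod 256 = 88 → 58.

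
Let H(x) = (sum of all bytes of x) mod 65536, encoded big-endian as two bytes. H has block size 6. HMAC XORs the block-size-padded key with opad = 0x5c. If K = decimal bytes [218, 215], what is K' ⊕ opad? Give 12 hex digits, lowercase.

Key decimal bytes [218, 215] = da d7 is 2 bytes ≤ B = 6; zero-pad to 6 bytes: K' = da d7 00 00 00 00.
XOR each byte with 0x5c: da⊕5c=86, d7⊕5c=8b, 00⊕5c=5c, 00⊕5c=5c, 00⊕5c=5c, 00⊕5c=5c.

868b5c5c5c5c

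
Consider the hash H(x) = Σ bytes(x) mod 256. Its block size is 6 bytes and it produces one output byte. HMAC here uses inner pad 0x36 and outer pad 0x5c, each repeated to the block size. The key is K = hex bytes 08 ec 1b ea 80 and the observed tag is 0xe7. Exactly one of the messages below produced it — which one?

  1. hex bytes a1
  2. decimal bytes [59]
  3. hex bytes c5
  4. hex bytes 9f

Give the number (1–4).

1

Key hex bytes 08 ec 1b ea 80 is 5 bytes ≤ B = 6; zero-pad to 6 bytes: K' = 08 ec 1b ea 80 00.
K' ⊕ ipad = 3e da 2d dc b6 36; K' ⊕ opad = 54 b0 47 b6 dc 5c.
m1: inner = H(3e da 2d dc b6 36 a1) = ae; tag = H(54 b0 47 b6 dc 5c ae) = e7 ← matches
m2: inner = H(3e da 2d dc b6 36 3b) = 48; tag = H(54 b0 47 b6 dc 5c 48) = 81
m3: inner = H(3e da 2d dc b6 36 c5) = d2; tag = H(54 b0 47 b6 dc 5c d2) = 0b
m4: inner = H(3e da 2d dc b6 36 9f) = ac; tag = H(54 b0 47 b6 dc 5c ac) = e5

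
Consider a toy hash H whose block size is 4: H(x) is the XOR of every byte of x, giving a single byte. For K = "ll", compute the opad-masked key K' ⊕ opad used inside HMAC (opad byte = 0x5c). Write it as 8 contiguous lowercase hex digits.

30305c5c

Key "ll" = 6c 6c is 2 bytes ≤ B = 4; zero-pad to 4 bytes: K' = 6c 6c 00 00.
XOR each byte with 0x5c: 6c⊕5c=30, 6c⊕5c=30, 00⊕5c=5c, 00⊕5c=5c.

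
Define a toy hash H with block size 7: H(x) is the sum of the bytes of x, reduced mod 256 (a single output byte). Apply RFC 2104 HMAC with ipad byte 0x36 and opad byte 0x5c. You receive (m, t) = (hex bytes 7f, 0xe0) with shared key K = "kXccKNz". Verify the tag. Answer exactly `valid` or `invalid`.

invalid

Key "kXccKNz" = 6b 58 63 63 4b 4e 7a is exactly B = 7 bytes: K' = 6b 58 63 63 4b 4e 7a.
K' ⊕ ipad = 5d 6e 55 55 7d 78 4c; K' ⊕ opad = 37 04 3f 3f 17 12 26.
Inner hash: sum = 93+110+85+85+125+120+76+127 = 821; mod 256 = 53 → 35.
Outer hash (recomputed tag): sum = 55+4+63+63+23+18+38+53 = 317; mod 256 = 61 → 3d.
Recomputed tag = 3d; claimed = e0 → mismatch.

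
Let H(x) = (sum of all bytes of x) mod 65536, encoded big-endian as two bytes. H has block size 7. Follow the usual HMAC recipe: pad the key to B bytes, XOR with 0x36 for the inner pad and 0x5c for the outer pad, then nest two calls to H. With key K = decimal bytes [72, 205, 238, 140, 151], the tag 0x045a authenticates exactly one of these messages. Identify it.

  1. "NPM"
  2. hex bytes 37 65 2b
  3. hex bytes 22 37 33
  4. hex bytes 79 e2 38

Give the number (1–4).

4

Key decimal bytes [72, 205, 238, 140, 151] = 48 cd ee 8c 97 is 5 bytes ≤ B = 7; zero-pad to 7 bytes: K' = 48 cd ee 8c 97 00 00.
K' ⊕ ipad = 7e fb d8 ba a1 36 36; K' ⊕ opad = 14 91 b2 d0 cb 5c 5c.
m1: inner = H(7e fb d8 ba a1 36 36 4e 50 4d) = 05 03; tag = H(14 91 b2 d0 cb 5c 5c 05 03) = 03b2
m2: inner = H(7e fb d8 ba a1 36 36 37 65 2b) = 04 df; tag = H(14 91 b2 d0 cb 5c 5c 04 df) = 048d
m3: inner = H(7e fb d8 ba a1 36 36 22 37 33) = 04 a4; tag = H(14 91 b2 d0 cb 5c 5c 04 a4) = 0452
m4: inner = H(7e fb d8 ba a1 36 36 79 e2 38) = 05 ab; tag = H(14 91 b2 d0 cb 5c 5c 05 ab) = 045a ← matches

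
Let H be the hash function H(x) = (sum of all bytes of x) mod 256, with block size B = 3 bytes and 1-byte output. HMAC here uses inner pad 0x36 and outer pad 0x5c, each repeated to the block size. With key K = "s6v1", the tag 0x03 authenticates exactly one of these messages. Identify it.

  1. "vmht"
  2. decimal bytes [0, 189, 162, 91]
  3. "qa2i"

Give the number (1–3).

Key "s6v1" = 73 36 76 31 is 4 bytes > B = 3, so hash it first: H(key) = 50, then zero-pad to 3 bytes: K' = 50 00 00.
K' ⊕ ipad = 66 36 36; K' ⊕ opad = 0c 5c 5c.
m1: inner = H(66 36 36 76 6d 68 74) = 91; tag = H(0c 5c 5c 91) = 55
m2: inner = H(66 36 36 00 bd a2 5b) = 8c; tag = H(0c 5c 5c 8c) = 50
m3: inner = H(66 36 36 71 61 32 69) = 3f; tag = H(0c 5c 5c 3f) = 03 ← matches

3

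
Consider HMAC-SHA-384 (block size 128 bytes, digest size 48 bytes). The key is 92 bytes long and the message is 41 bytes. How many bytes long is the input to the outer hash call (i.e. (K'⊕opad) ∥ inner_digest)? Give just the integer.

Key is 92 ≤ 128 bytes, zero-padded: |K'| = 128.
Outer input = (K'⊕opad) ∥ H(inner) → 128 + 48 = 176 bytes.

176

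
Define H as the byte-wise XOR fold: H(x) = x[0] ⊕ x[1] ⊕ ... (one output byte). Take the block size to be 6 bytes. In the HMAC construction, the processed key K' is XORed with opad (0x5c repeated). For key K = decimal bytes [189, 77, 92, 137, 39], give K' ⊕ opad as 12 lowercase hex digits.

e11100d57b5c

Key decimal bytes [189, 77, 92, 137, 39] = bd 4d 5c 89 27 is 5 bytes ≤ B = 6; zero-pad to 6 bytes: K' = bd 4d 5c 89 27 00.
XOR each byte with 0x5c: bd⊕5c=e1, 4d⊕5c=11, 5c⊕5c=00, 89⊕5c=d5, 27⊕5c=7b, 00⊕5c=5c.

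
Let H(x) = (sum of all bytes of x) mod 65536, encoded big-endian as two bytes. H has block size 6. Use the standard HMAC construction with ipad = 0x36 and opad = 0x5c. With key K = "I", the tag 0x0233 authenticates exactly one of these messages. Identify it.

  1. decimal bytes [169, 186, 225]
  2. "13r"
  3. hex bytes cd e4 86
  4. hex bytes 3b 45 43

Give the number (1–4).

4

Key "I" = 49 is 1 byte ≤ B = 6; zero-pad to 6 bytes: K' = 49 00 00 00 00 00.
K' ⊕ ipad = 7f 36 36 36 36 36; K' ⊕ opad = 15 5c 5c 5c 5c 5c.
m1: inner = H(7f 36 36 36 36 36 a9 ba e1) = 03 d1; tag = H(15 5c 5c 5c 5c 5c 03 d1) = 02b5
m2: inner = H(7f 36 36 36 36 36 31 33 72) = 02 63; tag = H(15 5c 5c 5c 5c 5c 02 63) = 0246
m3: inner = H(7f 36 36 36 36 36 cd e4 86) = 03 c4; tag = H(15 5c 5c 5c 5c 5c 03 c4) = 02a8
m4: inner = H(7f 36 36 36 36 36 3b 45 43) = 02 50; tag = H(15 5c 5c 5c 5c 5c 02 50) = 0233 ← matches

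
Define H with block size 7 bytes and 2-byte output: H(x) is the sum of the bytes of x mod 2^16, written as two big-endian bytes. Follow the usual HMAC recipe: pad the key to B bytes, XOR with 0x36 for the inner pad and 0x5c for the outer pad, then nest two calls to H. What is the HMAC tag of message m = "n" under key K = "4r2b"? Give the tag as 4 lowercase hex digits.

0305

Key "4r2b" = 34 72 32 62 is 4 bytes ≤ B = 7; zero-pad to 7 bytes: K' = 34 72 32 62 00 00 00.
K' ⊕ ipad = 02 44 04 54 36 36 36.  K' ⊕ opad = 68 2e 6e 3e 5c 5c 5c.
Inner input = (K'⊕ipad) ∥ m = 02 44 04 54 36 36 36 ∥ 6e.
Inner hash: sum = 2+68+4+84+54+54+54+110 = 430 → 01 ae.
Outer input = (K'⊕opad) ∥ inner = 68 2e 6e 3e 5c 5c 5c ∥ 01 ae.
Outer hash (tag): sum = 104+46+110+62+92+92+92+1+174 = 773 → 03 05.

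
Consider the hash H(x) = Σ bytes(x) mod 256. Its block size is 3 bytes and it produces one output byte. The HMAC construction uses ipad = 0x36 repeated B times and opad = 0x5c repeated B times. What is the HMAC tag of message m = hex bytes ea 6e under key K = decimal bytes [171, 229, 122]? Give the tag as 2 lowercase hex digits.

Key decimal bytes [171, 229, 122] = ab e5 7a is exactly B = 3 bytes: K' = ab e5 7a.
K' ⊕ ipad = 9d d3 4c.  K' ⊕ opad = f7 b9 26.
Inner input = (K'⊕ipad) ∥ m = 9d d3 4c ∥ ea 6e.
Inner hash: sum = 157+211+76+234+110 = 788; mod 256 = 20 → 14.
Outer input = (K'⊕opad) ∥ inner = f7 b9 26 ∥ 14.
Outer hash (tag): sum = 247+185+38+20 = 490; mod 256 = 234 → ea.

ea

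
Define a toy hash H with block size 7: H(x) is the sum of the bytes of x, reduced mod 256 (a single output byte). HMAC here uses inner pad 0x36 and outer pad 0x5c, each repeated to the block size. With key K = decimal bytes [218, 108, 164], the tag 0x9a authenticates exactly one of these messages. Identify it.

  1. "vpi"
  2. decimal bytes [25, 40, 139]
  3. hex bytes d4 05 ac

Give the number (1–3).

Key decimal bytes [218, 108, 164] = da 6c a4 is 3 bytes ≤ B = 7; zero-pad to 7 bytes: K' = da 6c a4 00 00 00 00.
K' ⊕ ipad = ec 5a 92 36 36 36 36; K' ⊕ opad = 86 30 f8 5c 5c 5c 5c.
m1: inner = H(ec 5a 92 36 36 36 36 76 70 69) = ff; tag = H(86 30 f8 5c 5c 5c 5c ff) = 1d
m2: inner = H(ec 5a 92 36 36 36 36 19 28 8b) = 7c; tag = H(86 30 f8 5c 5c 5c 5c 7c) = 9a ← matches
m3: inner = H(ec 5a 92 36 36 36 36 d4 05 ac) = 35; tag = H(86 30 f8 5c 5c 5c 5c 35) = 53

2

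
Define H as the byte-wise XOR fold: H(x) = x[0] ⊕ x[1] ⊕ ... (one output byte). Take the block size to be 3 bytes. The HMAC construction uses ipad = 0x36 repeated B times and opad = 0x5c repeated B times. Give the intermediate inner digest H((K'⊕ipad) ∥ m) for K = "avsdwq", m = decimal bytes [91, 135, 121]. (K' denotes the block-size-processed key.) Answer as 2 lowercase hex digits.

95

Key "avsdwq" = 61 76 73 64 77 71 is 6 bytes > B = 3, so hash it first: H(key) = 06, then zero-pad to 3 bytes: K' = 06 00 00.
K' ⊕ ipad = 30 36 36.
Inner input = 30 36 36 ∥ 5b 87 79.
Inner hash: XOR 30⊕36⊕36⊕5b⊕87⊕79 = 95.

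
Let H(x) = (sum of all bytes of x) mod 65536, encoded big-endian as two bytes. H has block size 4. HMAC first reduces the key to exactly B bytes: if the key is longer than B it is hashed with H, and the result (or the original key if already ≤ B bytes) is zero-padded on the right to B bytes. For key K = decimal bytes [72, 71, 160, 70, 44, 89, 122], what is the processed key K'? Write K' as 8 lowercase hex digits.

|K| = 7 > B = 4, so first hash the key.
H(K): sum = 72+71+160+70+44+89+122 = 628 → 02 74.
Zero-pad H(K) = 02 74 to 4 bytes: K' = 02 74 00 00.

02740000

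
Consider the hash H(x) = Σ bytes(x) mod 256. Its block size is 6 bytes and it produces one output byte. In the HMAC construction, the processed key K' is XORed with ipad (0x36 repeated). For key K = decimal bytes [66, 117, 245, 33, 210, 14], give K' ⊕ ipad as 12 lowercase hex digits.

Key decimal bytes [66, 117, 245, 33, 210, 14] = 42 75 f5 21 d2 0e is exactly B = 6 bytes: K' = 42 75 f5 21 d2 0e.
XOR each byte with 0x36: 42⊕36=74, 75⊕36=43, f5⊕36=c3, 21⊕36=17, d2⊕36=e4, 0e⊕36=38.

7443c317e438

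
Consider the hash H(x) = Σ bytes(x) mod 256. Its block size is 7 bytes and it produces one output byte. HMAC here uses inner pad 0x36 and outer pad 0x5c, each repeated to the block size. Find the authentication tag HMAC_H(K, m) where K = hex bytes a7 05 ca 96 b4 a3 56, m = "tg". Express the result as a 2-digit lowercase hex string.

Key hex bytes a7 05 ca 96 b4 a3 56 is exactly B = 7 bytes: K' = a7 05 ca 96 b4 a3 56.
K' ⊕ ipad = 91 33 fc a0 82 95 60.  K' ⊕ opad = fb 59 96 ca e8 ff 0a.
Inner input = (K'⊕ipad) ∥ m = 91 33 fc a0 82 95 60 ∥ 74 67.
Inner hash: sum = 145+51+252+160+130+149+96+116+103 = 1202; mod 256 = 178 → b2.
Outer input = (K'⊕opad) ∥ inner = fb 59 96 ca e8 ff 0a ∥ b2.
Outer hash (tag): sum = 251+89+150+202+232+255+10+178 = 1367; mod 256 = 87 → 57.

57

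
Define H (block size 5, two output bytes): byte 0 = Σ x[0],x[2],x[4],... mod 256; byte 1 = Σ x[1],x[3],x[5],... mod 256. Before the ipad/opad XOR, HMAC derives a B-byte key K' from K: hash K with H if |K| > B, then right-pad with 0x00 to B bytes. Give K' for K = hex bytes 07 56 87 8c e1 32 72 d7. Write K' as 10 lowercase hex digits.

e1eb000000

|K| = 8 > B = 5, so first hash the key.
H(K): even-index sum = 481 mod 256 = 225; odd-index sum = 491 mod 256 = 235 → e1 eb.
Zero-pad H(K) = e1 eb to 5 bytes: K' = e1 eb 00 00 00.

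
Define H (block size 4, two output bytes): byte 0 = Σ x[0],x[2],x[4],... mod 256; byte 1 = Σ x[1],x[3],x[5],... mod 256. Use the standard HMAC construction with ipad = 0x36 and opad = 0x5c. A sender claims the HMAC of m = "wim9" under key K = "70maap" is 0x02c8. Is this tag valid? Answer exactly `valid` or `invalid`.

valid

Key "70maap" = 37 30 6d 61 61 70 is 6 bytes > B = 4, so hash it first: H(key) = 05 01, then zero-pad to 4 bytes: K' = 05 01 00 00.
K' ⊕ ipad = 33 37 36 36; K' ⊕ opad = 59 5d 5c 5c.
Inner hash: even-index sum = 333 mod 256 = 77; odd-index sum = 271 mod 256 = 15 → 4d 0f.
Outer hash (recomputed tag): even-index sum = 258 mod 256 = 2; odd-index sum = 200 mod 256 = 200 → 02 c8.
Recomputed tag = 02c8; claimed = 02c8 → match.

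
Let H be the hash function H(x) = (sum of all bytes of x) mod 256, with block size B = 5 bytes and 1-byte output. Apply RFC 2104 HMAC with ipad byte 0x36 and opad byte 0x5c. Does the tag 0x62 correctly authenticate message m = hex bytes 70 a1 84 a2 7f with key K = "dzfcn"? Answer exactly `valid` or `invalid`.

invalid

Key "dzfcn" = 64 7a 66 63 6e is exactly B = 5 bytes: K' = 64 7a 66 63 6e.
K' ⊕ ipad = 52 4c 50 55 58; K' ⊕ opad = 38 26 3a 3f 32.
Inner hash: sum = 82+76+80+85+88+112+161+132+162+127 = 1105; mod 256 = 81 → 51.
Outer hash (recomputed tag): sum = 56+38+58+63+50+81 = 346; mod 256 = 90 → 5a.
Recomputed tag = 5a; claimed = 62 → mismatch.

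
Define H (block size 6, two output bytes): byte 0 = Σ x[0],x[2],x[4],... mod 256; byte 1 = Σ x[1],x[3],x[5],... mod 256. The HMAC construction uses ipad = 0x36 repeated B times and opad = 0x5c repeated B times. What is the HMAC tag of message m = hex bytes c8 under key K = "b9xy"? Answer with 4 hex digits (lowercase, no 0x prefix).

5e7a

Key "b9xy" = 62 39 78 79 is 4 bytes ≤ B = 6; zero-pad to 6 bytes: K' = 62 39 78 79 00 00.
K' ⊕ ipad = 54 0f 4e 4f 36 36.  K' ⊕ opad = 3e 65 24 25 5c 5c.
Inner input = (K'⊕ipad) ∥ m = 54 0f 4e 4f 36 36 ∥ c8.
Inner hash: even-index sum = 416 mod 256 = 160; odd-index sum = 148 mod 256 = 148 → a0 94.
Outer input = (K'⊕opad) ∥ inner = 3e 65 24 25 5c 5c ∥ a0 94.
Outer hash (tag): even-index sum = 350 mod 256 = 94; odd-index sum = 378 mod 256 = 122 → 5e 7a.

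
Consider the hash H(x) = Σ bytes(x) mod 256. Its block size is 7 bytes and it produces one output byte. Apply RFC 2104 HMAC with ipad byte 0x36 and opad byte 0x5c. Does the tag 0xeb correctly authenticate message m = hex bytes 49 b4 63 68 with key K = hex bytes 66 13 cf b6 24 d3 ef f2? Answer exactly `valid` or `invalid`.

Key hex bytes 66 13 cf b6 24 d3 ef f2 is 8 bytes > B = 7, so hash it first: H(key) = d6, then zero-pad to 7 bytes: K' = d6 00 00 00 00 00 00.
K' ⊕ ipad = e0 36 36 36 36 36 36; K' ⊕ opad = 8a 5c 5c 5c 5c 5c 5c.
Inner hash: sum = 224+54+54+54+54+54+54+73+180+99+104 = 1004; mod 256 = 236 → ec.
Outer hash (recomputed tag): sum = 138+92+92+92+92+92+92+236 = 926; mod 256 = 158 → 9e.
Recomputed tag = 9e; claimed = eb → mismatch.

invalid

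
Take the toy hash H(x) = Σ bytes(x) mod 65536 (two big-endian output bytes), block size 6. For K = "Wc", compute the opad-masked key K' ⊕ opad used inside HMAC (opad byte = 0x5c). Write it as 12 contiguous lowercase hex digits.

0b3f5c5c5c5c

Key "Wc" = 57 63 is 2 bytes ≤ B = 6; zero-pad to 6 bytes: K' = 57 63 00 00 00 00.
XOR each byte with 0x5c: 57⊕5c=0b, 63⊕5c=3f, 00⊕5c=5c, 00⊕5c=5c, 00⊕5c=5c, 00⊕5c=5c.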